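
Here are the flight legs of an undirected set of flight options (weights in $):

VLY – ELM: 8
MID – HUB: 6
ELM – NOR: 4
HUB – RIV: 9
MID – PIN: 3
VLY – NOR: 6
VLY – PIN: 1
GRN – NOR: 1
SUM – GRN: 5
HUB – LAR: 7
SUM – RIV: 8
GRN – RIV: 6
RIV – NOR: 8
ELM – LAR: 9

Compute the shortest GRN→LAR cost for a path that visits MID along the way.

$24

Shortest GRN→MID: GRN–NOR–VLY–PIN–MID = 11
Best MID to LAR: MID–HUB–LAR costing 13
Total via MID: 11 + 13 = $24.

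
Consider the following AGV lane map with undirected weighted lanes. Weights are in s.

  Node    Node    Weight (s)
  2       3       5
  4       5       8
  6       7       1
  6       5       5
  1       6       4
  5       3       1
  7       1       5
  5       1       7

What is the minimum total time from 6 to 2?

Enumerating some paths:
6 - 1 - 5 - 3 - 2: 4+7+1+5 = 17
6 - 5 - 3 - 2: 5+1+5 = 11
6 - 7 - 1 - 5 - 3 - 2: 1+5+7+1+5 = 19
The minimum is 11 s via 6 - 5 - 3 - 2.

11 s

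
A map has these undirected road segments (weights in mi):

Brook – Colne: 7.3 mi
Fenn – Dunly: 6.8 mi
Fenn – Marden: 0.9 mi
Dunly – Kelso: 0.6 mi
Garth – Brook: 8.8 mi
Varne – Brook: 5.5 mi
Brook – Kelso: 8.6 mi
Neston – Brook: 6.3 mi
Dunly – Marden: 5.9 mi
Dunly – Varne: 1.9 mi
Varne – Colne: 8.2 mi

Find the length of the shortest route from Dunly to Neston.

13.7 mi

Enumerating some paths:
Dunly → Kelso → Brook → Neston: 0.6+8.6+6.3 = 15.5
Dunly → Varne → Brook → Neston: 1.9+5.5+6.3 = 13.7
Dunly → Varne → Colne → Brook → Neston: 1.9+8.2+7.3+6.3 = 23.7
Cheapest is Dunly → Varne → Brook → Neston at 13.7 mi.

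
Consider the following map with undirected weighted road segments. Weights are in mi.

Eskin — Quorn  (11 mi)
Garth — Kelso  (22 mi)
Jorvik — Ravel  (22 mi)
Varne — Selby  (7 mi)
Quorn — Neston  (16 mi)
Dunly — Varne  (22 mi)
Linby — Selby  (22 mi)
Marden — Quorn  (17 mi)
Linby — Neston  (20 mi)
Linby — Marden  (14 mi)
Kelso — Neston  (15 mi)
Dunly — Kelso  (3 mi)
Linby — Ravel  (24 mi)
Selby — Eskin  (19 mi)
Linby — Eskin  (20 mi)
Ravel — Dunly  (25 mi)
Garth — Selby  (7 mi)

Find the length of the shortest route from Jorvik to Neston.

65 mi

Compare a few routes:
Jorvik - Ravel - Linby - Neston: 22+24+20 = 66
Jorvik - Ravel - Linby - Marden - Quorn - Neston: 22+24+14+17+16 = 93
Jorvik - Ravel - Linby - Eskin - Quorn - Neston: 22+24+20+11+16 = 93
Jorvik - Ravel - Dunly - Kelso - Neston: 22+25+3+15 = 65
Cheapest is Jorvik - Ravel - Dunly - Kelso - Neston at 65 mi.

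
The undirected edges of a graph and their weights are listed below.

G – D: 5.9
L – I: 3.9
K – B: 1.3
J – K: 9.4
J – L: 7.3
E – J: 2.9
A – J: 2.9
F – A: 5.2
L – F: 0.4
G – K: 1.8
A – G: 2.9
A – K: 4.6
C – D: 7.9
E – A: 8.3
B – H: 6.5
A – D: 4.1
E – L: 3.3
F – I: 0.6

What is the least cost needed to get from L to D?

Candidate routes:
L → J → A → D: 7.3+2.9+4.1 = 14.3
L → E → J → A → D: 3.3+2.9+2.9+4.1 = 13.2
L → F → A → D: 0.4+5.2+4.1 = 9.7
L → I → F → A → D: 3.9+0.6+5.2+4.1 = 13.8
Cheapest is L → F → A → D at 9.7.

9.7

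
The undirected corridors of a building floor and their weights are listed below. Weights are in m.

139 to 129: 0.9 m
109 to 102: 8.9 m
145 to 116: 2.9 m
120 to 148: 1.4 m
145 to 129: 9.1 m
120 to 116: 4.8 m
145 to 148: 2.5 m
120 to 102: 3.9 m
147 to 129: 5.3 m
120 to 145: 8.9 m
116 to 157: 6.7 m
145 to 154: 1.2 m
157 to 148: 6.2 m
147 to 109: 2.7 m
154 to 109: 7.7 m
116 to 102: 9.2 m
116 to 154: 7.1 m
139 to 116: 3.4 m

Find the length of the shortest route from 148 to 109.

11.4 m

Settle nodes by increasing distance from 148:
148: 0
120: 1.4  (via 148)
145: 2.5  (via 148)
154: 3.7  (via 145)
102: 5.3  (via 120)
116: 5.4  (via 145)
157: 6.2  (via 148)
139: 8.8  (via 116)
129: 9.7  (via 139)
109: 11.4  (via 154)
Shortest route: 148–145–154–109 = 11.4 m.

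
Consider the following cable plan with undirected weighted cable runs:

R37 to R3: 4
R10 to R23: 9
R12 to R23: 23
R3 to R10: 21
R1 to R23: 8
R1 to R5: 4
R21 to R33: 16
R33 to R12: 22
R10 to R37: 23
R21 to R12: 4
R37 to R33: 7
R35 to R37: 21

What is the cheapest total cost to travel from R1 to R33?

Enumerating some paths:
R1 → R23 → R10 → R37 → R33: 8+9+23+7 = 47
R1 → R23 → R12 → R21 → R33: 8+23+4+16 = 51
R1 → R23 → R10 → R3 → R37 → R33: 8+9+21+4+7 = 49
The minimum is 47 via R1 → R23 → R10 → R37 → R33.

47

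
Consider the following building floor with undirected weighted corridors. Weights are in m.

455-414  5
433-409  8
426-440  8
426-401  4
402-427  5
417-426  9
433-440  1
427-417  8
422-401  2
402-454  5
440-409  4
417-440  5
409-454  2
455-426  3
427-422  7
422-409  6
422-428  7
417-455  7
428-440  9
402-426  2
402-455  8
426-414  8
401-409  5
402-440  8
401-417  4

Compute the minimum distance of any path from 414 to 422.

14 m

Candidate routes:
414 → 426 → 401 → 422: 8+4+2 = 14
414 → 426 → 402 → 427 → 422: 8+2+5+7 = 22
414 → 455 → 417 → 401 → 422: 5+7+4+2 = 18
414 → 455 → 402 → 426 → 401 → 422: 5+8+2+4+2 = 21
Cheapest is 414 → 426 → 401 → 422 at 14 m.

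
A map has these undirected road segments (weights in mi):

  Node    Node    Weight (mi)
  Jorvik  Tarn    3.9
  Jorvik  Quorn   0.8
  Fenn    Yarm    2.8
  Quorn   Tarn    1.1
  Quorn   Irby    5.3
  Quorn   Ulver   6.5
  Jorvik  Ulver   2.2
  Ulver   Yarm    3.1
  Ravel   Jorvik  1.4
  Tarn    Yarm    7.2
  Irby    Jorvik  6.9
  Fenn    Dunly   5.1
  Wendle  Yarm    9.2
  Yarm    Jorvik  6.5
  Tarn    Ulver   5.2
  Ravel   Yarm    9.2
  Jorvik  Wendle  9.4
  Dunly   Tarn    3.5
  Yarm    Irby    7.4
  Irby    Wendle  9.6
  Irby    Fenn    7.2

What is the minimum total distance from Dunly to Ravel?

Candidate routes:
Dunly - Tarn - Ulver - Jorvik - Ravel: 3.5+5.2+2.2+1.4 = 12.3
Dunly - Tarn - Jorvik - Ravel: 3.5+3.9+1.4 = 8.8
Dunly - Tarn - Quorn - Jorvik - Ravel: 3.5+1.1+0.8+1.4 = 6.8
The minimum is 6.8 mi via Dunly - Tarn - Quorn - Jorvik - Ravel.

6.8 mi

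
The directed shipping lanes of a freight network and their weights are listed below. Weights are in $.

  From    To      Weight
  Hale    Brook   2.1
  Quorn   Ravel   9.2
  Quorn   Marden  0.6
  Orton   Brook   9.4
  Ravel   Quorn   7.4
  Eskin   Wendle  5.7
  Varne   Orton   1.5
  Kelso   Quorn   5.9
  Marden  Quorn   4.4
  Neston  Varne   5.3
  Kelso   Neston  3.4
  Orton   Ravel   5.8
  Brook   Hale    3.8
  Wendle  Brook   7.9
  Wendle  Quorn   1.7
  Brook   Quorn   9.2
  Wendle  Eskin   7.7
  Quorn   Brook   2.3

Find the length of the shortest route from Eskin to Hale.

Compare a few routes:
Eskin - Wendle - Quorn - Brook - Hale: 5.7+1.7+2.3+3.8 = 13.5
Eskin - Wendle - Brook - Hale: 5.7+7.9+3.8 = 17.4
The minimum is $13.5 via Eskin - Wendle - Quorn - Brook - Hale.

$13.5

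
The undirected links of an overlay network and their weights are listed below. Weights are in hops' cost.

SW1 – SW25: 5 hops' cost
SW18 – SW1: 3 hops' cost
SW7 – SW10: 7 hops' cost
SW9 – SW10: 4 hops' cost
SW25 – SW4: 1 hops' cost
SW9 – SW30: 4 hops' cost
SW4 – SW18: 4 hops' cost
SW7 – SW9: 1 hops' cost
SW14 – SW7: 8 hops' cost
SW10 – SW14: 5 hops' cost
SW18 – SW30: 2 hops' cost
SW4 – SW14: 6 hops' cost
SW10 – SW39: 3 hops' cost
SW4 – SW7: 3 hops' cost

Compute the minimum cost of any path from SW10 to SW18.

Running Dijkstra from SW10:
SW10: 0
SW39: 3  (via SW10)
SW9: 4  (via SW10)
SW14: 5  (via SW10)
SW7: 5  (via SW9)
SW4: 8  (via SW7)
SW30: 8  (via SW9)
SW25: 9  (via SW4)
SW18: 10  (via SW30)
Shortest route: SW10 → SW9 → SW30 → SW18 = 10 hops' cost.

10 hops' cost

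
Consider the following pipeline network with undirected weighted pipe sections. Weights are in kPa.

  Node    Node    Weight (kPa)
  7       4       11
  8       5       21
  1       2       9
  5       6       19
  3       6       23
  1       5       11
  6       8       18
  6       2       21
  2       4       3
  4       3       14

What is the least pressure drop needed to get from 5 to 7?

Shortest distances from 5:
5: 0
1: 11  (via 5)
6: 19  (via 5)
2: 20  (via 1)
8: 21  (via 5)
4: 23  (via 2)
7: 34  (via 4)
Shortest route: 5–1–2–4–7 = 34 kPa.

34 kPa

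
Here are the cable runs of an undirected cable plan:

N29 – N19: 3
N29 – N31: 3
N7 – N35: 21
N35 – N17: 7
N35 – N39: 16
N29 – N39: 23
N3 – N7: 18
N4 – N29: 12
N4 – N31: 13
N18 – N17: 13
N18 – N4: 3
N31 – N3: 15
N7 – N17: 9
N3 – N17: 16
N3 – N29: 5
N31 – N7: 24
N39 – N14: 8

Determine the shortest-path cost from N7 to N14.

40

Settle nodes by increasing distance from N7:
N7: 0
N17: 9  (via N7)
N35: 16  (via N17)
N3: 18  (via N7)
N18: 22  (via N17)
N29: 23  (via N3)
N31: 24  (via N7)
N4: 25  (via N18)
N19: 26  (via N29)
N39: 32  (via N35)
N14: 40  (via N39)
Shortest route: N7–N17–N35–N39–N14 = 40.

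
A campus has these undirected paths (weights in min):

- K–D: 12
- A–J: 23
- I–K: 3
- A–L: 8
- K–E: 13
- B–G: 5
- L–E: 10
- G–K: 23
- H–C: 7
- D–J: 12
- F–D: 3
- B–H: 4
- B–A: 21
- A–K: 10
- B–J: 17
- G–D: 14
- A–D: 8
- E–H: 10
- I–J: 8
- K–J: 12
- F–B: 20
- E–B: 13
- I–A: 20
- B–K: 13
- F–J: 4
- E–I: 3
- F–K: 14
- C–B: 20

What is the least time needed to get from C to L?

Shortest distances from C:
C: 0
H: 7  (via C)
B: 11  (via H)
G: 16  (via B)
E: 17  (via H)
I: 20  (via E)
K: 23  (via I)
L: 27  (via E)
Shortest route: C–H–E–L = 27 min.

27 min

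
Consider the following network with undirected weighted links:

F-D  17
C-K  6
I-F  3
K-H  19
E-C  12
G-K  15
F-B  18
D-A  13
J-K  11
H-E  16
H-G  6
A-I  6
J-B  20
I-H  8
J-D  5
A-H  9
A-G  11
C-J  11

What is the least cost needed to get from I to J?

24

Candidate routes:
I - A - D - J: 6+13+5 = 24
I - F - D - J: 3+17+5 = 25
Cheapest is I - A - D - J at 24.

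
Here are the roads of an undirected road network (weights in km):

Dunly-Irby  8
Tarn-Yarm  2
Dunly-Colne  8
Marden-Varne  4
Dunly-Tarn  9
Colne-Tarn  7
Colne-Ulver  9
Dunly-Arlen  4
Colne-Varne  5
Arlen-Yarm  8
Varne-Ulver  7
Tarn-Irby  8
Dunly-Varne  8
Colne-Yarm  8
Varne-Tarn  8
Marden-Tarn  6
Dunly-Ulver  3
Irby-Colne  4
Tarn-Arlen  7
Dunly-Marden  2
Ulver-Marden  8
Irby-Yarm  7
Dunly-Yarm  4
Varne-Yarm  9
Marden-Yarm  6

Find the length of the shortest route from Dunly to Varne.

Candidate routes:
Dunly - Varne: 8 = 8
Dunly - Marden - Varne: 2+4 = 6
Dunly - Ulver - Varne: 3+7 = 10
The minimum is 6 km via Dunly - Marden - Varne.

6 km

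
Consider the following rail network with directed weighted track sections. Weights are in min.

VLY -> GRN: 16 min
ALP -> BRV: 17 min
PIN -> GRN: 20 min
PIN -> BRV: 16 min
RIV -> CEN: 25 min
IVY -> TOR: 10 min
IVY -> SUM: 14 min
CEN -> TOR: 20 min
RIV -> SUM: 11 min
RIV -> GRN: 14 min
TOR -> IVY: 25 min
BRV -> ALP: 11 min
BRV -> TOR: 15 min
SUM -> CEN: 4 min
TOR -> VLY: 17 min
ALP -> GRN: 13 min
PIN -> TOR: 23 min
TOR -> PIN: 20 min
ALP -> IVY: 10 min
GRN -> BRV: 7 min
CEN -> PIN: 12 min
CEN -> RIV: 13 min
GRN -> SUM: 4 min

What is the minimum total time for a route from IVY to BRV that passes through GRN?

Best IVY to GRN: IVY → TOR → VLY → GRN costing 43
Best GRN to BRV: GRN → BRV costing 7
Total via GRN: 43 + 7 = 50 min.

50 min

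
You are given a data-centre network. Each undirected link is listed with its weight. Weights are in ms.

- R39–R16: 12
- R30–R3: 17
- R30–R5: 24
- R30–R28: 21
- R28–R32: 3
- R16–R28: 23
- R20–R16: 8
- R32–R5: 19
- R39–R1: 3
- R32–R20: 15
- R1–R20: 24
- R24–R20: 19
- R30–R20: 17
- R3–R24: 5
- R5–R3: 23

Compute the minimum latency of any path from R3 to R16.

Enumerating some paths:
R3 → R30 → R20 → R16: 17+17+8 = 42
R3 → R24 → R20 → R16: 5+19+8 = 32
R3 → R30 → R28 → R16: 17+21+23 = 61
The minimum is 32 ms via R3 → R24 → R20 → R16.

32 ms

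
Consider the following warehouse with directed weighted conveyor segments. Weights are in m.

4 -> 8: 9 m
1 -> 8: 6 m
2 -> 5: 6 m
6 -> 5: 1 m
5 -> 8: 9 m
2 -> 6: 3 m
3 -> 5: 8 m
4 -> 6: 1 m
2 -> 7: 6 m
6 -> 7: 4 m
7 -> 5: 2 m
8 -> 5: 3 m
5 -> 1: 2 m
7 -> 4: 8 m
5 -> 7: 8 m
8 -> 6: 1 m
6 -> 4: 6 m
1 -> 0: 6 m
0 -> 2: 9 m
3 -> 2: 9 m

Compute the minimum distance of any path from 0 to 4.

Compare a few routes:
0 → 2 → 7 → 4: 9+6+8 = 23
0 → 2 → 6 → 7 → 4: 9+3+4+8 = 24
0 → 2 → 6 → 5 → 7 → 4: 9+3+1+8+8 = 29
0 → 2 → 6 → 4: 9+3+6 = 18
Cheapest is 0 → 2 → 6 → 4 at 18 m.

18 m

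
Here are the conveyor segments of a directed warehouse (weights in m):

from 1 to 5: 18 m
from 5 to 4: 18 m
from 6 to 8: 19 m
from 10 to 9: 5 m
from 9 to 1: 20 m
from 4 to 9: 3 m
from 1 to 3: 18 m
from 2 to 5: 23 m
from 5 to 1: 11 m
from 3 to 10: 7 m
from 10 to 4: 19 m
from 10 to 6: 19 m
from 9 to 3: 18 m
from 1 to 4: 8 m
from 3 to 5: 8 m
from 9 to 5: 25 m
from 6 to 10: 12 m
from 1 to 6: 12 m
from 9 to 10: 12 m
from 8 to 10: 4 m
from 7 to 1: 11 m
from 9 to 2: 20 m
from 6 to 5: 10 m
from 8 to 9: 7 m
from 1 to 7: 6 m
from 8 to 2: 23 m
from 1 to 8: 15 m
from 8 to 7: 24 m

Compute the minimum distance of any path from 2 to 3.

52 m

Candidate routes:
2–5–4–9–3: 23+18+3+18 = 62
2–5–1–3: 23+11+18 = 52
The minimum is 52 m via 2–5–1–3.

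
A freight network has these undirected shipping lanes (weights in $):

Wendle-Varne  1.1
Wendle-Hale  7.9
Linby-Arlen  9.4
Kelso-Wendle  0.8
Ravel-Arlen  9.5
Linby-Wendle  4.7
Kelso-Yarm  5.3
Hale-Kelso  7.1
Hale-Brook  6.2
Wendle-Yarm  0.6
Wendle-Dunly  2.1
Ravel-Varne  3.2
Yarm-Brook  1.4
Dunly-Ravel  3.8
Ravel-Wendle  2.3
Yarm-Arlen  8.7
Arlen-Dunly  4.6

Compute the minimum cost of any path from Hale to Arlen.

$14.6

Enumerating some paths:
Hale–Brook–Yarm–Wendle–Dunly–Arlen: 6.2+1.4+0.6+2.1+4.6 = 14.9
Hale–Wendle–Dunly–Arlen: 7.9+2.1+4.6 = 14.6
Hale–Brook–Yarm–Arlen: 6.2+1.4+8.7 = 16.3
The minimum is $14.6 via Hale–Wendle–Dunly–Arlen.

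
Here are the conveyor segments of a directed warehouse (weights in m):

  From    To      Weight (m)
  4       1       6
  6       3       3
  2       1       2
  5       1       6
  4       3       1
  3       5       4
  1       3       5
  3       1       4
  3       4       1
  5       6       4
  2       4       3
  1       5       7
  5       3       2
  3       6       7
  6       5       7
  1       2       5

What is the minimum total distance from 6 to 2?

Shortest distances from 6:
6: 0
3: 3  (via 6)
4: 4  (via 3)
1: 7  (via 3)
5: 7  (via 6)
2: 12  (via 1)
Shortest route: 6 → 3 → 1 → 2 = 12 m.

12 m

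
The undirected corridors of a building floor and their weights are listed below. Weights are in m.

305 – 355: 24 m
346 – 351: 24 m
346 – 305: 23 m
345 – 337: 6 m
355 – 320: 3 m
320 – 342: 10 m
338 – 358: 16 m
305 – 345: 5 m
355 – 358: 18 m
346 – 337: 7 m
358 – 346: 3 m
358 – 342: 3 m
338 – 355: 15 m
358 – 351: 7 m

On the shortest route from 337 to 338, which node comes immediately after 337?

346

Candidate routes:
337 - 346 - 358 - 342 - 320 - 355 - 338: 7+3+3+10+3+15 = 41
337 - 345 - 305 - 355 - 338: 6+5+24+15 = 50
337 - 346 - 358 - 355 - 338: 7+3+18+15 = 43
337 - 346 - 358 - 338: 7+3+16 = 26
The minimum is 26 m via 337 - 346 - 358 - 338.
So from 337 the first move is to 346.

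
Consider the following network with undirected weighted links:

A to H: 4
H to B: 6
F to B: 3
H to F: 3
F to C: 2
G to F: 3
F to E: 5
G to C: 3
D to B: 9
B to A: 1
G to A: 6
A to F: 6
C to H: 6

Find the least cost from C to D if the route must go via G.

Shortest C→G: C–G = 3
Shortest G→D: G–F–B–D = 15
Total via G: 3 + 15 = 18.

18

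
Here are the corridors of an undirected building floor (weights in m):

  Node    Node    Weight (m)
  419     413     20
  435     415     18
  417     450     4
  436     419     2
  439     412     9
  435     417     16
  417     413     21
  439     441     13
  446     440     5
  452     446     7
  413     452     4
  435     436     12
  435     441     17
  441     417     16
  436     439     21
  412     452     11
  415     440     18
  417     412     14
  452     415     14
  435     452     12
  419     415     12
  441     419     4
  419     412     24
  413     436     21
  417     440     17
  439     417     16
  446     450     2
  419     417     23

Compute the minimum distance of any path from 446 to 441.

22 m

Enumerating some paths:
446–450–417–441: 2+4+16 = 22
446–450–417–419–441: 2+4+23+4 = 33
Cheapest is 446–450–417–441 at 22 m.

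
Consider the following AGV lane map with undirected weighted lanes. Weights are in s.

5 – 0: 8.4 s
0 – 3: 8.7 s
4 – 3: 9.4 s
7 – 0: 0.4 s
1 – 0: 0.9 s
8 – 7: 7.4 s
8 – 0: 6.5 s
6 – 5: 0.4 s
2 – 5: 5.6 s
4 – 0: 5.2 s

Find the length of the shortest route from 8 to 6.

Settle nodes by increasing distance from 8:
8: 0
0: 6.5  (via 8)
7: 6.9  (via 0)
1: 7.4  (via 0)
4: 11.7  (via 0)
5: 14.9  (via 0)
3: 15.2  (via 0)
6: 15.3  (via 5)
Shortest route: 8–0–5–6 = 15.3 s.

15.3 s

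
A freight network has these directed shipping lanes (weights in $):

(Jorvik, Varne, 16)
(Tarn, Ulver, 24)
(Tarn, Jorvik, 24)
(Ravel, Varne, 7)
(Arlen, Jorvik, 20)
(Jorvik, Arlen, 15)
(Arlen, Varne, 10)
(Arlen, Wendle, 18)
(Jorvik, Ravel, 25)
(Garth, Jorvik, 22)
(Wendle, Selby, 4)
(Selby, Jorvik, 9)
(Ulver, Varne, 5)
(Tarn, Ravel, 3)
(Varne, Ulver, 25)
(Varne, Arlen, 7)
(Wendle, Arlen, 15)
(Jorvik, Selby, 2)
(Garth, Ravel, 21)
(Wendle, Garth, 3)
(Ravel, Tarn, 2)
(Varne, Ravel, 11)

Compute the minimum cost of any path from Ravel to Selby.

Compare a few routes:
Ravel - Tarn - Jorvik - Selby: 2+24+2 = 28
Ravel - Varne - Arlen - Jorvik - Selby: 7+7+20+2 = 36
Cheapest is Ravel - Tarn - Jorvik - Selby at $28.

$28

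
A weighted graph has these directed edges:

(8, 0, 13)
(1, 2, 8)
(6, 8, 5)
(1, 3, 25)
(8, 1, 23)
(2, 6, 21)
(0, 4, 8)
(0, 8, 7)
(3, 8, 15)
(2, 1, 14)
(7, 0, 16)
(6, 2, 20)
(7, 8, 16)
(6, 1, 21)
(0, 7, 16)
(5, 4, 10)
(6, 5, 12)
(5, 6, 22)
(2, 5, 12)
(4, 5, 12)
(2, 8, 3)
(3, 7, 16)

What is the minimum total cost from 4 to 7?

Candidate routes:
4 - 5 - 6 - 2 - 8 - 0 - 7: 12+22+20+3+13+16 = 86
4 - 5 - 6 - 8 - 0 - 7: 12+22+5+13+16 = 68
4 - 5 - 6 - 1 - 2 - 8 - 0 - 7: 12+22+21+8+3+13+16 = 95
The minimum is 68 via 4 - 5 - 6 - 8 - 0 - 7.

68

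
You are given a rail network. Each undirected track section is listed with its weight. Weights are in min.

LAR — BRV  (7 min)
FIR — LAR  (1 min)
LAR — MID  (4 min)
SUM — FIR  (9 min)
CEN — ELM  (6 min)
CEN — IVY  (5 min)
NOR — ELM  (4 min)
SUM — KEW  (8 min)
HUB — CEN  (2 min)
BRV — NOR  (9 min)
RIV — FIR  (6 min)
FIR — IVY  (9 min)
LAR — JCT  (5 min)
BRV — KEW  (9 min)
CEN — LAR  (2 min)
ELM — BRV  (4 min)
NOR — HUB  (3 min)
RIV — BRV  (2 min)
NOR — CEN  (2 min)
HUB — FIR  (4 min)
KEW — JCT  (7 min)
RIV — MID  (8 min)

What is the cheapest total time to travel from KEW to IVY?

Settle nodes by increasing distance from KEW:
KEW: 0
JCT: 7  (via KEW)
SUM: 8  (via KEW)
BRV: 9  (via KEW)
RIV: 11  (via BRV)
LAR: 12  (via JCT)
FIR: 13  (via LAR)
ELM: 13  (via BRV)
CEN: 14  (via LAR)
HUB: 16  (via CEN)
MID: 16  (via LAR)
NOR: 16  (via CEN)
IVY: 19  (via CEN)
Shortest route: KEW–JCT–LAR–CEN–IVY = 19 min.

19 min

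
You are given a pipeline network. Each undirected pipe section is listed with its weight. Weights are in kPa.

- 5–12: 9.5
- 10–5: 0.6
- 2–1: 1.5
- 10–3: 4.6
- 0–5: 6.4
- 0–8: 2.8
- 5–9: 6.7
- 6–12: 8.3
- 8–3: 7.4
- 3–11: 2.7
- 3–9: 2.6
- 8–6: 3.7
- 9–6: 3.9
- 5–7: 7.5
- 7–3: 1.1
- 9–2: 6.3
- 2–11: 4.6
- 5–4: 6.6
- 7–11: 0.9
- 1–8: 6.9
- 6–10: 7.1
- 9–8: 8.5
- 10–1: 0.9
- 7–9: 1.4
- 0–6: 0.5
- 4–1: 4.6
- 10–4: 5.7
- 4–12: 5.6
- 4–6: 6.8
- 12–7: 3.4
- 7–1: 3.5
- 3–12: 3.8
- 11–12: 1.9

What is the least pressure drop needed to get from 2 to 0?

9.4 kPa

Running Dijkstra from 2:
2: 0
1: 1.5  (via 2)
10: 2.4  (via 1)
5: 3  (via 10)
11: 4.6  (via 2)
7: 5  (via 1)
3: 6.1  (via 7)
4: 6.1  (via 1)
9: 6.3  (via 2)
12: 6.5  (via 11)
8: 8.4  (via 1)
0: 9.4  (via 5)
Shortest route: 2 → 1 → 10 → 5 → 0 = 9.4 kPa.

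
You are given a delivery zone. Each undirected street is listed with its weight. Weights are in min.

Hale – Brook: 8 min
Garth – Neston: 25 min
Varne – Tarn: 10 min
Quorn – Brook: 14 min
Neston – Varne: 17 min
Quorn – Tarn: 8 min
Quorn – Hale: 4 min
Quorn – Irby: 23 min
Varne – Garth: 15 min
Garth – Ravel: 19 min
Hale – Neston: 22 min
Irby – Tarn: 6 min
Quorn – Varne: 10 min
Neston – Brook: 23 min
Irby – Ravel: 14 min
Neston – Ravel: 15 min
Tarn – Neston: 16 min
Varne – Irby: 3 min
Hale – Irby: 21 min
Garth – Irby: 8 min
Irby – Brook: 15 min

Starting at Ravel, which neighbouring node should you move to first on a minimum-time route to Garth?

Garth

Compare a few routes:
Ravel - Neston - Garth: 15+25 = 40
Ravel - Garth: 19 = 19
Ravel - Irby - Varne - Garth: 14+3+15 = 32
Ravel - Irby - Garth: 14+8 = 22
The minimum is 19 min via Ravel - Garth.
So from Ravel the first move is to Garth.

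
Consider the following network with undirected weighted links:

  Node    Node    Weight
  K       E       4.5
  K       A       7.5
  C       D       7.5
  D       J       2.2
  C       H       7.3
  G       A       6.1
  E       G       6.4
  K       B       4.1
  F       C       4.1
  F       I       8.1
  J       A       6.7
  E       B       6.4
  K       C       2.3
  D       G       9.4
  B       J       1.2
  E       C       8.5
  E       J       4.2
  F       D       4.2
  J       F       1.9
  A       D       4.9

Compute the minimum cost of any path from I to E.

Running Dijkstra from I:
I: 0
F: 8.1  (via I)
J: 10  (via F)
B: 11.2  (via J)
C: 12.2  (via F)
D: 12.2  (via J)
E: 14.2  (via J)
Shortest route: I–F–J–E = 14.2.

14.2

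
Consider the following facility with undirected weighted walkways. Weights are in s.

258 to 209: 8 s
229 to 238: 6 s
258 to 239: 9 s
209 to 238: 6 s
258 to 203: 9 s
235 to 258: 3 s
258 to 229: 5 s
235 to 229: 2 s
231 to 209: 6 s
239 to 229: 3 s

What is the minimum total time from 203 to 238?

20 s

Shortest distances from 203:
203: 0
258: 9  (via 203)
235: 12  (via 258)
229: 14  (via 258)
239: 17  (via 229)
209: 17  (via 258)
238: 20  (via 229)
Shortest route: 203 → 258 → 229 → 238 = 20 s.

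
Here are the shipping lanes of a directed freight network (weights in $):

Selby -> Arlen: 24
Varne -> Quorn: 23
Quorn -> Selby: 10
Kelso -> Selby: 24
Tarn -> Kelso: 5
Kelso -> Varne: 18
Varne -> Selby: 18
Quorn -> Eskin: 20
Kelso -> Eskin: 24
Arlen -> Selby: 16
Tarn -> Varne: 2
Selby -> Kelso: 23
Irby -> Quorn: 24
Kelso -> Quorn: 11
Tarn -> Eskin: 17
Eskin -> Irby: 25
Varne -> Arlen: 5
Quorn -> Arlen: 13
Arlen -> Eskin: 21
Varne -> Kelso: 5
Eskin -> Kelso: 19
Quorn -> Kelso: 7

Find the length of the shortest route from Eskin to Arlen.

$42

Candidate routes:
Eskin → Kelso → Quorn → Arlen: 19+11+13 = 43
Eskin → Irby → Quorn → Arlen: 25+24+13 = 62
Eskin → Kelso → Varne → Arlen: 19+18+5 = 42
The minimum is $42 via Eskin → Kelso → Varne → Arlen.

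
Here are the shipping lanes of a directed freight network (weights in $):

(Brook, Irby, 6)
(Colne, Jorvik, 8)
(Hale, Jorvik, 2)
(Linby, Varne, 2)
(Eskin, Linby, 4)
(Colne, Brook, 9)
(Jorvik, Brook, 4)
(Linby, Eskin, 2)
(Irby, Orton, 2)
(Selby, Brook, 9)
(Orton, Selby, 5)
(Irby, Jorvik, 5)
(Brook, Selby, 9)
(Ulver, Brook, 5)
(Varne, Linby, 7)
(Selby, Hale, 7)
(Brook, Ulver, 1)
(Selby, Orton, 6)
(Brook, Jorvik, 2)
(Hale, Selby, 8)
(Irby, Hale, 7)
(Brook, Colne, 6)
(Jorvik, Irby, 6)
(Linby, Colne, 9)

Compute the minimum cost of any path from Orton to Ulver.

$15

Running Dijkstra from Orton:
Orton: 0
Selby: 5  (via Orton)
Hale: 12  (via Selby)
Jorvik: 14  (via Hale)
Brook: 14  (via Selby)
Ulver: 15  (via Brook)
Shortest route: Orton–Selby–Brook–Ulver = $15.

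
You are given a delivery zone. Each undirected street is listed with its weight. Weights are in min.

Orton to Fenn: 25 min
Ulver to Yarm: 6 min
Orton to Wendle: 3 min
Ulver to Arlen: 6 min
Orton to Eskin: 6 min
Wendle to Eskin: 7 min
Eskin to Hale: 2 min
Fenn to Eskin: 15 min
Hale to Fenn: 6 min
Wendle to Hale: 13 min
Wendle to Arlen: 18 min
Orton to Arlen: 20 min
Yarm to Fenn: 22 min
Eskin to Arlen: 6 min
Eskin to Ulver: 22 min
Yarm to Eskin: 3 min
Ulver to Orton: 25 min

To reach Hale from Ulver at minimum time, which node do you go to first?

Yarm

Compare a few routes:
Ulver - Arlen - Eskin - Hale: 6+6+2 = 14
Ulver - Eskin - Hale: 22+2 = 24
Ulver - Yarm - Eskin - Hale: 6+3+2 = 11
The minimum is 11 min via Ulver - Yarm - Eskin - Hale.
So from Ulver the first move is to Yarm.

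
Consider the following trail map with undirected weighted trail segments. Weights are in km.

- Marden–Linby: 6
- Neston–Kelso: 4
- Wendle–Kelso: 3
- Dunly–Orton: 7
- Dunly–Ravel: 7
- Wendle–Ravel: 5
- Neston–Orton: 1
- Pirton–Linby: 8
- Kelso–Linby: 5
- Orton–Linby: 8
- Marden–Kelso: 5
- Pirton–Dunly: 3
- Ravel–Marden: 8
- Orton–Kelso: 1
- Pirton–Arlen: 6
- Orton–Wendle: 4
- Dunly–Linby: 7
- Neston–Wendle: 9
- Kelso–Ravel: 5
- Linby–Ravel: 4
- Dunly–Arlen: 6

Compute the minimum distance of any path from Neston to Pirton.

11 km

Running Dijkstra from Neston:
Neston: 0
Orton: 1  (via Neston)
Kelso: 2  (via Orton)
Wendle: 5  (via Orton)
Marden: 7  (via Kelso)
Ravel: 7  (via Kelso)
Linby: 7  (via Kelso)
Dunly: 8  (via Orton)
Pirton: 11  (via Dunly)
Shortest route: Neston → Orton → Dunly → Pirton = 11 km.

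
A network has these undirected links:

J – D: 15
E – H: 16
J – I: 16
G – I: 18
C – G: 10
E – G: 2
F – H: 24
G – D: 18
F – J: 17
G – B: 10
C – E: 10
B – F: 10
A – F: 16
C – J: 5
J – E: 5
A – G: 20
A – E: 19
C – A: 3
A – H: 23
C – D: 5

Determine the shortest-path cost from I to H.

36

Compare a few routes:
I → J → E → H: 16+5+16 = 37
I → J → C → E → H: 16+5+10+16 = 47
I → G → E → H: 18+2+16 = 36
I → J → C → A → H: 16+5+3+23 = 47
Cheapest is I → G → E → H at 36.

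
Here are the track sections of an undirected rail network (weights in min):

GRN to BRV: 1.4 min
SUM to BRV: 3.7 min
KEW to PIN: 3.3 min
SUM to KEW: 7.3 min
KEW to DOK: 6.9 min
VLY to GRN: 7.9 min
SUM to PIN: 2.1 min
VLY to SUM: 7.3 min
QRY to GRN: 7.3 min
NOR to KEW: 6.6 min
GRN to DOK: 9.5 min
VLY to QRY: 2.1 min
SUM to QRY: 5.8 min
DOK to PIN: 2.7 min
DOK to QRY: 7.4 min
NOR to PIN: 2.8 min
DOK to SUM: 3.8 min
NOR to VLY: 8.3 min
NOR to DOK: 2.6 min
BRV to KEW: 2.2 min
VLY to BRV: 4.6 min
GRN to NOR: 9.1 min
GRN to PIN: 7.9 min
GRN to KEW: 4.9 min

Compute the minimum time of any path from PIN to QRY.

Shortest distances from PIN:
PIN: 0
SUM: 2.1  (via PIN)
DOK: 2.7  (via PIN)
NOR: 2.8  (via PIN)
KEW: 3.3  (via PIN)
BRV: 5.5  (via KEW)
GRN: 6.9  (via BRV)
QRY: 7.9  (via SUM)
Shortest route: PIN–SUM–QRY = 7.9 min.

7.9 min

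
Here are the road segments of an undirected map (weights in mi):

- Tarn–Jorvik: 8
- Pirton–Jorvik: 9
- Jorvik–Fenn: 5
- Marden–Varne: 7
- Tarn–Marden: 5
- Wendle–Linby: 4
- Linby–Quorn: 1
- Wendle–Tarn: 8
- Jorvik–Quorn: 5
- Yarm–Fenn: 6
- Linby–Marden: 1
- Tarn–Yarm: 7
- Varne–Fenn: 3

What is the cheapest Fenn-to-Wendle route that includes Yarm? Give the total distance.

Shortest Fenn→Yarm: Fenn–Yarm = 6
Shortest Yarm→Wendle: Yarm–Tarn–Wendle = 15
Total via Yarm: 6 + 15 = 21 mi.

21 mi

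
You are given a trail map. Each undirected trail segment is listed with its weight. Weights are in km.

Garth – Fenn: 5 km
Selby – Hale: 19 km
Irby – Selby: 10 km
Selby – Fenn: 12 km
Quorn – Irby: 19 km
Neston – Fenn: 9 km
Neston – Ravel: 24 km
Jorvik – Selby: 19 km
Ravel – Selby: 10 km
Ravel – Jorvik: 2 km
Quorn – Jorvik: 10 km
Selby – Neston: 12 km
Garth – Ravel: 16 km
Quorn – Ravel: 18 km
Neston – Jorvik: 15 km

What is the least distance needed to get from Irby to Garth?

Compare a few routes:
Irby → Selby → Ravel → Garth: 10+10+16 = 36
Irby → Selby → Fenn → Garth: 10+12+5 = 27
Cheapest is Irby → Selby → Fenn → Garth at 27 km.

27 km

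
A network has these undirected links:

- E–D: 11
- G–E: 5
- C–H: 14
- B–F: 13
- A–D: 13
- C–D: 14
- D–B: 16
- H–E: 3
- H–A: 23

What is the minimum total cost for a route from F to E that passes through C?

60

Best F to C: F → B → D → C costing 43
Shortest C→E: C → H → E = 17
Total via C: 43 + 17 = 60.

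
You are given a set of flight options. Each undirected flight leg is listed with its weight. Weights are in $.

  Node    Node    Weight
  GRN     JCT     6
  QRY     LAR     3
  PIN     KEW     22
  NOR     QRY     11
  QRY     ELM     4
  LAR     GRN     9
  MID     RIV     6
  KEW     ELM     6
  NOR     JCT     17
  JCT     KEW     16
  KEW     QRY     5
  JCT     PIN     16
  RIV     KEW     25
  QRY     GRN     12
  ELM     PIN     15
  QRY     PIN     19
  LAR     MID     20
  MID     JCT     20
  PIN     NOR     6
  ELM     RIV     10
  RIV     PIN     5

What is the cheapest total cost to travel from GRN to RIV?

Settle nodes by increasing distance from GRN:
GRN: 0
JCT: 6  (via GRN)
LAR: 9  (via GRN)
QRY: 12  (via GRN)
ELM: 16  (via QRY)
KEW: 17  (via QRY)
PIN: 22  (via JCT)
NOR: 23  (via JCT)
MID: 26  (via JCT)
RIV: 26  (via ELM)
Shortest route: GRN → QRY → ELM → RIV = $26.

$26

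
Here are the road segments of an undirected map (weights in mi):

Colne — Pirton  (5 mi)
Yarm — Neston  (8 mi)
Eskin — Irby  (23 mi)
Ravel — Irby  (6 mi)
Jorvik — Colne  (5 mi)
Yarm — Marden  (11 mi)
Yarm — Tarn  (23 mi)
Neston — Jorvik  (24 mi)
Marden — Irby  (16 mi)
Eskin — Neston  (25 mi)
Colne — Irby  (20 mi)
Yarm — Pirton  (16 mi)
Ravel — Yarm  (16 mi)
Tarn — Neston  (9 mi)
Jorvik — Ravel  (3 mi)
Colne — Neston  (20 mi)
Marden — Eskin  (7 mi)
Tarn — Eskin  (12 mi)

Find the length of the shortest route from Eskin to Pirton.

34 mi

Candidate routes:
Eskin - Marden - Yarm - Pirton: 7+11+16 = 34
Eskin - Irby - Ravel - Jorvik - Colne - Pirton: 23+6+3+5+5 = 42
Eskin - Marden - Irby - Ravel - Jorvik - Colne - Pirton: 7+16+6+3+5+5 = 42
Cheapest is Eskin - Marden - Yarm - Pirton at 34 mi.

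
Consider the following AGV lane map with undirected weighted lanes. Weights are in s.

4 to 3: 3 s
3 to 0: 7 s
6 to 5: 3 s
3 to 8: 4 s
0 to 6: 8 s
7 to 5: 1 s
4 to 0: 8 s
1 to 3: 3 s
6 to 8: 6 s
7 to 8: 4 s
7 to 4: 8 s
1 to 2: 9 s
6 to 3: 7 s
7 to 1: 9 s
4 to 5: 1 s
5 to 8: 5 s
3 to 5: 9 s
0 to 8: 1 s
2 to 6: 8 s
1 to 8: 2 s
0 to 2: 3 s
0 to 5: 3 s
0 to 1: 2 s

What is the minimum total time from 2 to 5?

6 s

Shortest distances from 2:
2: 0
0: 3  (via 2)
8: 4  (via 0)
1: 5  (via 0)
5: 6  (via 0)
Shortest route: 2 → 0 → 5 = 6 s.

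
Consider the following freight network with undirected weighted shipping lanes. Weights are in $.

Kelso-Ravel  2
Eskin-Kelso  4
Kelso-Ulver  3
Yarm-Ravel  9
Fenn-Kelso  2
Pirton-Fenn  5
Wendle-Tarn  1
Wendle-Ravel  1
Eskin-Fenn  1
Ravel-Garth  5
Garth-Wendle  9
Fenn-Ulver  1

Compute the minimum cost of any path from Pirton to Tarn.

Running Dijkstra from Pirton:
Pirton: 0
Fenn: 5  (via Pirton)
Ulver: 6  (via Fenn)
Eskin: 6  (via Fenn)
Kelso: 7  (via Fenn)
Ravel: 9  (via Kelso)
Wendle: 10  (via Ravel)
Tarn: 11  (via Wendle)
Shortest route: Pirton → Fenn → Kelso → Ravel → Wendle → Tarn = $11.

$11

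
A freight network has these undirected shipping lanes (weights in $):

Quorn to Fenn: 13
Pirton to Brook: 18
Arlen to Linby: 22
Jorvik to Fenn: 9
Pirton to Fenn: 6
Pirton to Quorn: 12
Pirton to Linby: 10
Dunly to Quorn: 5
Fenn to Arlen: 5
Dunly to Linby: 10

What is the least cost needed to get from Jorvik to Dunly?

Candidate routes:
Jorvik - Fenn - Quorn - Dunly: 9+13+5 = 27
Jorvik - Fenn - Pirton - Quorn - Dunly: 9+6+12+5 = 32
Cheapest is Jorvik - Fenn - Quorn - Dunly at $27.

$27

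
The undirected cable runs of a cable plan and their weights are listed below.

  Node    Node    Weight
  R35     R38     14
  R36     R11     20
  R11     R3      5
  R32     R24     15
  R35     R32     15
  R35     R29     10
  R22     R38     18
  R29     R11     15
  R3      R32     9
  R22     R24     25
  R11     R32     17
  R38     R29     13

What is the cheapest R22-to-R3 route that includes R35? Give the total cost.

Best R22 to R35: R22 → R38 → R35 costing 32
Best R35 to R3: R35 → R32 → R3 costing 24
Total via R35: 32 + 24 = 56.

56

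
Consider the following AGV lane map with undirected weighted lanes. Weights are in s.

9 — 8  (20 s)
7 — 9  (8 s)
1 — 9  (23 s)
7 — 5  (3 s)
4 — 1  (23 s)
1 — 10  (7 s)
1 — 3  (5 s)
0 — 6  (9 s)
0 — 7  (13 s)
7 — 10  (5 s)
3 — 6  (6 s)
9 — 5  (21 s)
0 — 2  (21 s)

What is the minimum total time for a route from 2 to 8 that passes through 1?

Shortest 2→1: 2 → 0 → 6 → 3 → 1 = 41
Shortest 1→8: 1 → 10 → 7 → 9 → 8 = 40
Total via 1: 41 + 40 = 81 s.

81 s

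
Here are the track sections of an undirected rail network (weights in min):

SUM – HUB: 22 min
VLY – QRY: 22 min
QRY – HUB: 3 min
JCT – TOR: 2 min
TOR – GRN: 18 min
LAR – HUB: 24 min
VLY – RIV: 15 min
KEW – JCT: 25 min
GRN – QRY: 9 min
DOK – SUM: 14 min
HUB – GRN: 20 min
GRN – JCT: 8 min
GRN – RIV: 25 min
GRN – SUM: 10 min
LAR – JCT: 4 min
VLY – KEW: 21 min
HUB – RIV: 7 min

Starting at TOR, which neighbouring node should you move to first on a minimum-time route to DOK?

Compare a few routes:
TOR → JCT → GRN → QRY → HUB → SUM → DOK: 2+8+9+3+22+14 = 58
TOR → JCT → GRN → SUM → DOK: 2+8+10+14 = 34
TOR → JCT → LAR → HUB → SUM → DOK: 2+4+24+22+14 = 66
TOR → GRN → SUM → DOK: 18+10+14 = 42
Cheapest is TOR → JCT → GRN → SUM → DOK at 34 min.
So from TOR the first move is to JCT.

JCT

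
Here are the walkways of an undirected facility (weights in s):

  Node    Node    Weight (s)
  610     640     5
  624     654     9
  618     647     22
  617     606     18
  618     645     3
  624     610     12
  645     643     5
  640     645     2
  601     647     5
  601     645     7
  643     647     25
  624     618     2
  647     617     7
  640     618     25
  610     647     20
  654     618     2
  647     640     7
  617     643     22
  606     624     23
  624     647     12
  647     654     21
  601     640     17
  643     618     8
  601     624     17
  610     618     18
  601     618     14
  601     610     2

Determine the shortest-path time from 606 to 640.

30 s

Enumerating some paths:
606 → 624 → 618 → 645 → 640: 23+2+3+2 = 30
606 → 617 → 647 → 601 → 610 → 640: 18+7+5+2+5 = 37
606 → 617 → 647 → 640: 18+7+7 = 32
606 → 617 → 647 → 601 → 645 → 640: 18+7+5+7+2 = 39
Cheapest is 606 → 624 → 618 → 645 → 640 at 30 s.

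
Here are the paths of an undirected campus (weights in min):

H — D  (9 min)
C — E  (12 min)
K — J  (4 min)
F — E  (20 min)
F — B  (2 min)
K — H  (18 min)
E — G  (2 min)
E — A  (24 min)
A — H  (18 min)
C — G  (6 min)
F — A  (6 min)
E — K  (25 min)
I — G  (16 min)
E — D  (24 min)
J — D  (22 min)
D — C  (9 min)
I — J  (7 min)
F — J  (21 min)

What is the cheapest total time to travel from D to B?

Shortest distances from D:
D: 0
C: 9  (via D)
H: 9  (via D)
G: 15  (via C)
E: 17  (via G)
J: 22  (via D)
K: 26  (via J)
A: 27  (via H)
I: 29  (via J)
F: 33  (via A)
B: 35  (via F)
Shortest route: D–H–A–F–B = 35 min.

35 min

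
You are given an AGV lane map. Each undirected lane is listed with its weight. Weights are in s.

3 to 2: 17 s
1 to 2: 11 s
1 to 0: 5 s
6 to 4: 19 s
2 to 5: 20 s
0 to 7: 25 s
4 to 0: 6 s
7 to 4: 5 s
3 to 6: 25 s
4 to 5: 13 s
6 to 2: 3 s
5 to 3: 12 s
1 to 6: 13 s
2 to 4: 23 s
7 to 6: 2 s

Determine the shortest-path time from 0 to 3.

Settle nodes by increasing distance from 0:
0: 0
1: 5  (via 0)
4: 6  (via 0)
7: 11  (via 4)
6: 13  (via 7)
2: 16  (via 1)
5: 19  (via 4)
3: 31  (via 5)
Shortest route: 0 → 4 → 5 → 3 = 31 s.

31 s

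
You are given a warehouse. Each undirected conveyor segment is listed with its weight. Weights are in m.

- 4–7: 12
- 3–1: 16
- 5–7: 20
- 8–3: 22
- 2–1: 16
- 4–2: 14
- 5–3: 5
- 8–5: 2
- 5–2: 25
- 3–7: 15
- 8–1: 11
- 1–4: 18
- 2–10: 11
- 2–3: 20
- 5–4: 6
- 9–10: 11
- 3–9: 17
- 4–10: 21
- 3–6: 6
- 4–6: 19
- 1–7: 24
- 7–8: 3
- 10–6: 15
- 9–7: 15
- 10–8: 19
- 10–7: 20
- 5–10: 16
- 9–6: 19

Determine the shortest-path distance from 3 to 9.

17 m

Enumerating some paths:
3 → 7 → 9: 15+15 = 30
3 → 9: 17 = 17
3 → 5 → 8 → 7 → 9: 5+2+3+15 = 25
3 → 6 → 9: 6+19 = 25
The minimum is 17 m via 3 → 9.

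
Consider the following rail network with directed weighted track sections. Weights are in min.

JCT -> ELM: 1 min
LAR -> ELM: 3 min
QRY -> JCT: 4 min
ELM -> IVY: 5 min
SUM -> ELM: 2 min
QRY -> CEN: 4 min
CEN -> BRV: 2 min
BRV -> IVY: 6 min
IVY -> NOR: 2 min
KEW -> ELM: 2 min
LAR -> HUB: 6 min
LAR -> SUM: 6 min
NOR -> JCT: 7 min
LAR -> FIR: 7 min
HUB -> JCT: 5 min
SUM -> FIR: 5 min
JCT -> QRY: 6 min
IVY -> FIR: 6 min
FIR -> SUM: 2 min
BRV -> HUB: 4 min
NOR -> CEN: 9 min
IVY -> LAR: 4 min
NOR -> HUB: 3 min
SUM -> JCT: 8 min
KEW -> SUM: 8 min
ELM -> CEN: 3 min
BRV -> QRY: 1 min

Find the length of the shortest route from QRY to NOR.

12 min

Enumerating some paths:
QRY - CEN - BRV - IVY - NOR: 4+2+6+2 = 14
QRY - CEN - BRV - HUB - JCT - ELM - IVY - NOR: 4+2+4+5+1+5+2 = 23
QRY - JCT - ELM - IVY - NOR: 4+1+5+2 = 12
QRY - JCT - ELM - CEN - BRV - IVY - NOR: 4+1+3+2+6+2 = 18
The minimum is 12 min via QRY - JCT - ELM - IVY - NOR.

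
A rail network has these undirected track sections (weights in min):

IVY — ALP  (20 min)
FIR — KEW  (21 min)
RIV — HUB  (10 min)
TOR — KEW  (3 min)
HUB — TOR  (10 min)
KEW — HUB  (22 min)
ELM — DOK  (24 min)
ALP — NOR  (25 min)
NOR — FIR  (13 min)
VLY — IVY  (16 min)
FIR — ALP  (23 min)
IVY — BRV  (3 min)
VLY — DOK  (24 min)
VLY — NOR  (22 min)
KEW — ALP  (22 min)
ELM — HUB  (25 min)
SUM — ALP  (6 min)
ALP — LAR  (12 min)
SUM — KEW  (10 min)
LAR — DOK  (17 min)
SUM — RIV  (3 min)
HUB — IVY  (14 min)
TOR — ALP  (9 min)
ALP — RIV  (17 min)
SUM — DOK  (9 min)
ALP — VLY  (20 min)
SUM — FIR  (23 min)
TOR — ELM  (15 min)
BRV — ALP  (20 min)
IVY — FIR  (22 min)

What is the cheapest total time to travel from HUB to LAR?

Enumerating some paths:
HUB - RIV - SUM - DOK - LAR: 10+3+9+17 = 39
HUB - TOR - ALP - LAR: 10+9+12 = 31
The minimum is 31 min via HUB - TOR - ALP - LAR.

31 min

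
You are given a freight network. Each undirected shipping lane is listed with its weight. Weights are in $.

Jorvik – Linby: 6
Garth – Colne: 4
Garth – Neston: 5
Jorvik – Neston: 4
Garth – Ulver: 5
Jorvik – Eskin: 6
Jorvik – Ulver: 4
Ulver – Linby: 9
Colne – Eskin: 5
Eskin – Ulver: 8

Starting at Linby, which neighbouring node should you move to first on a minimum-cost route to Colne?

Jorvik

Enumerating some paths:
Linby–Jorvik–Eskin–Colne: 6+6+5 = 17
Linby–Jorvik–Neston–Garth–Colne: 6+4+5+4 = 19
Linby–Ulver–Garth–Colne: 9+5+4 = 18
Linby–Jorvik–Ulver–Garth–Colne: 6+4+5+4 = 19
Cheapest is Linby–Jorvik–Eskin–Colne at $17.
So from Linby the first move is to Jorvik.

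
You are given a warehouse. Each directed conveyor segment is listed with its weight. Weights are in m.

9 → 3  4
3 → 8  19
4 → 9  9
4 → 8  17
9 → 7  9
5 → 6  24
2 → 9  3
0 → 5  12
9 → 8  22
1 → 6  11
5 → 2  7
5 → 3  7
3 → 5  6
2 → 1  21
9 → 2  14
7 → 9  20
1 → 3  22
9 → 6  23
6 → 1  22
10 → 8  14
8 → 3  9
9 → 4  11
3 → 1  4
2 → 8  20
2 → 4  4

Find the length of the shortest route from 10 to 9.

39 m

Candidate routes:
10 → 8 → 3 → 5 → 2 → 9: 14+9+6+7+3 = 39
10 → 8 → 3 → 5 → 2 → 4 → 9: 14+9+6+7+4+9 = 49
Cheapest is 10 → 8 → 3 → 5 → 2 → 9 at 39 m.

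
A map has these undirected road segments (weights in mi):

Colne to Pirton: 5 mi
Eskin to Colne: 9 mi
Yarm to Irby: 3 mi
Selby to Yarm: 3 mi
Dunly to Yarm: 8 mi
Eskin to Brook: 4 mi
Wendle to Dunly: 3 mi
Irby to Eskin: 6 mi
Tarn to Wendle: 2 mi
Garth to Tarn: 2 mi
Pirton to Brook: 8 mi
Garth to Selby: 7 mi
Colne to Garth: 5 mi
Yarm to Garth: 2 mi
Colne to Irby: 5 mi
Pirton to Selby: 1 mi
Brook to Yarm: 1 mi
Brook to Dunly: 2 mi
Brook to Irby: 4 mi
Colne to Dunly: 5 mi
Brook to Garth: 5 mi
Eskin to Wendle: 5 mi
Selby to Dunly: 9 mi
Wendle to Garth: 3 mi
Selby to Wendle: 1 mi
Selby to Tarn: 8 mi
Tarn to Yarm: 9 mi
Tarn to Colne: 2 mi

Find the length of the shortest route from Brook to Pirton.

Compare a few routes:
Brook → Yarm → Selby → Pirton: 1+3+1 = 5
Brook → Dunly → Wendle → Selby → Pirton: 2+3+1+1 = 7
Cheapest is Brook → Yarm → Selby → Pirton at 5 mi.

5 mi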